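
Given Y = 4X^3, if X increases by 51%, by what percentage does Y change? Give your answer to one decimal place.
244.3%

For Y = 4X^3:
If X → X(1 + 0.51)
Then Y → Y · (1 + 0.51)^3
     ≈ Y · 3.4430

Percentage change = ((1 + 0.51)^3 − 1) × 100% ≈ 244.3%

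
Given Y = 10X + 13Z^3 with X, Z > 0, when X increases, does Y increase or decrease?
Y increases

Taking the partial derivative:
∂Y/∂X = 10

∂Y/∂X = 10 > 0 (assuming positive values)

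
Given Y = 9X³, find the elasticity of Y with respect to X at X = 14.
Elasticity = 3

Elasticity = (dY/dX) · (X/Y)

dY/dX = 27·X²
At X = 14: dY/dX = 5292, Y = 24696

Elasticity = 5292 · (14 / 24696) = 3

Interpretation: for a small percentage change in X, the percentage change in Y is approximately 3.00 times as large.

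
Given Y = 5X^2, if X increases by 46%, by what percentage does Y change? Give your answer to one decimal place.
113.2%

For Y = 5X^2:
If X → X(1 + 0.46)
Then Y → Y · (1 + 0.46)^2
     = Y · 2.1316

Percentage change = ((1 + 0.46)^2 − 1) × 100% ≈ 113.2%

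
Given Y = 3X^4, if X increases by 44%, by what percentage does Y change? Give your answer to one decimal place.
330.0%

For Y = 3X^4:
If X → X(1 + 0.44)
Then Y → Y · (1 + 0.44)^4
     ≈ Y · 4.2998

Percentage change = ((1 + 0.44)^4 − 1) × 100% ≈ 330.0%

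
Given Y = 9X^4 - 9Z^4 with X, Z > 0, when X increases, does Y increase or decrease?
Y increases

Taking the partial derivative:
∂Y/∂X = 36X^3

∂Y/∂X = 36X^3 > 0 (assuming positive values)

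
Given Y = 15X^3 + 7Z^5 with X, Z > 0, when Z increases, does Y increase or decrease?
Y increases

Taking the partial derivative:
∂Y/∂Z = 35Z^4

∂Y/∂Z = 35Z^4 > 0 (assuming positive values)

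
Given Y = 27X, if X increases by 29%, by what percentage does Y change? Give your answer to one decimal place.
29.0%

For Y = 27X:
If X → X(1 + 0.29)
Then Y → Y · (1 + 0.29)^1
     = Y · 1.2900

Percentage change = ((1 + 0.29)^1 − 1) × 100% = 29.0%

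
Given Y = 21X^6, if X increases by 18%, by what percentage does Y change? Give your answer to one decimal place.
170.0%

For Y = 21X^6:
If X → X(1 + 0.18)
Then Y → Y · (1 + 0.18)^6
     ≈ Y · 2.6996

Percentage change = ((1 + 0.18)^6 − 1) × 100% ≈ 170.0%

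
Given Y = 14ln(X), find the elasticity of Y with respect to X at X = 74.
Elasticity = 1/ln(74) ≈ 0.2323

Elasticity = (dY/dX) · (X/Y)

dY/dX = 14/X
At X = 74: dY/dX = 7/37, Y = 14·ln(74)

Elasticity = (7/37) · (74 / (14·ln(74))) = 1/ln(74) ≈ 0.2323

Interpretation: for a small percentage change in X, the percentage change in Y is approximately 0.23 times as large.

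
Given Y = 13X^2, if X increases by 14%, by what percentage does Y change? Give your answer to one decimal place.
30.0%

For Y = 13X^2:
If X → X(1 + 0.14)
Then Y → Y · (1 + 0.14)^2
     = Y · 1.2996

Percentage change = ((1 + 0.14)^2 − 1) × 100% ≈ 30.0%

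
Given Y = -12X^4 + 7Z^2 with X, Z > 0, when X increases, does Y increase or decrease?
Y decreases

Taking the partial derivative:
∂Y/∂X = -48X^3

∂Y/∂X = -48X^3 < 0 (assuming positive values)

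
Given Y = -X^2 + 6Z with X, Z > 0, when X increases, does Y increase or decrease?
Y decreases

Taking the partial derivative:
∂Y/∂X = -2X

∂Y/∂X = -2X < 0 (assuming positive values)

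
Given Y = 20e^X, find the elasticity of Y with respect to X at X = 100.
Elasticity = 100

Elasticity = (dY/dX) · (X/Y)

dY/dX = 20·e^X
At X = 100: dY/dX = 20·e^100, Y = 20·e^100

Elasticity = (20·e^100) · (100 / (20·e^100)) = 100

Interpretation: for a small percentage change in X, the percentage change in Y is approximately 100.00 times as large.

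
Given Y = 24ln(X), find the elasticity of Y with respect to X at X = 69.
Elasticity = 1/ln(69) ≈ 0.2362

Elasticity = (dY/dX) · (X/Y)

dY/dX = 24/X
At X = 69: dY/dX = 8/23, Y = 24·ln(69)

Elasticity = (8/23) · (69 / (24·ln(69))) = 1/ln(69) ≈ 0.2362

Interpretation: for a small percentage change in X, the percentage change in Y is approximately 0.24 times as large.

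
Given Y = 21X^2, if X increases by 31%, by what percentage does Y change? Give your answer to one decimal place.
71.6%

For Y = 21X^2:
If X → X(1 + 0.31)
Then Y → Y · (1 + 0.31)^2
     = Y · 1.7161

Percentage change = ((1 + 0.31)^2 − 1) × 100% ≈ 71.6%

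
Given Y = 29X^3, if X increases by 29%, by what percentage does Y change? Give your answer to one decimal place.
114.7%

For Y = 29X^3:
If X → X(1 + 0.29)
Then Y → Y · (1 + 0.29)^3
     ≈ Y · 2.1467

Percentage change = ((1 + 0.29)^3 − 1) × 100% ≈ 114.7%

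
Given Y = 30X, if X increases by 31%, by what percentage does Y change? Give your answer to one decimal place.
31.0%

For Y = 30X:
If X → X(1 + 0.31)
Then Y → Y · (1 + 0.31)^1
     = Y · 1.3100

Percentage change = ((1 + 0.31)^1 − 1) × 100% = 31.0%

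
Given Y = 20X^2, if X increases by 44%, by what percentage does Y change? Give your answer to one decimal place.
107.4%

For Y = 20X^2:
If X → X(1 + 0.44)
Then Y → Y · (1 + 0.44)^2
     = Y · 2.0736

Percentage change = ((1 + 0.44)^2 − 1) × 100% ≈ 107.4%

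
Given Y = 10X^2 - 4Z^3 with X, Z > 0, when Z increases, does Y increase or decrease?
Y decreases

Taking the partial derivative:
∂Y/∂Z = -12Z^2

∂Y/∂Z = -12Z^2 < 0 (assuming positive values)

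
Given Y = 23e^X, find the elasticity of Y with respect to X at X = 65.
Elasticity = 65

Elasticity = (dY/dX) · (X/Y)

dY/dX = 23·e^X
At X = 65: dY/dX = 23·e^65, Y = 23·e^65

Elasticity = (23·e^65) · (65 / (23·e^65)) = 65

Interpretation: for a small percentage change in X, the percentage change in Y is approximately 65.00 times as large.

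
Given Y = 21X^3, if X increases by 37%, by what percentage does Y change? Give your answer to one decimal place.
157.1%

For Y = 21X^3:
If X → X(1 + 0.37)
Then Y → Y · (1 + 0.37)^3
     ≈ Y · 2.5714

Percentage change = ((1 + 0.37)^3 − 1) × 100% ≈ 157.1%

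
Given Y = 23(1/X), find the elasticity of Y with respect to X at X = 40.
Elasticity = -1

Elasticity = (dY/dX) · (X/Y)

dY/dX = -23/X²
At X = 40: dY/dX = -23/1600, Y = 23/40

Elasticity = (-23/1600) · (40 / (23/40)) = -1

Interpretation: for a small percentage change in X, the percentage change in Y is approximately -1.00 times as large.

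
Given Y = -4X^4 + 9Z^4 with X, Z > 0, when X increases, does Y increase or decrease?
Y decreases

Taking the partial derivative:
∂Y/∂X = -16X^3

∂Y/∂X = -16X^3 < 0 (assuming positive values)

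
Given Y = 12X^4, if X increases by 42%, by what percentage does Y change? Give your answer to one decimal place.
306.6%

For Y = 12X^4:
If X → X(1 + 0.42)
Then Y → Y · (1 + 0.42)^4
     ≈ Y · 4.0659

Percentage change = ((1 + 0.42)^4 − 1) × 100% ≈ 306.6%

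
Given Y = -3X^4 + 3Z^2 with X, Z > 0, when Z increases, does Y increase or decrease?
Y increases

Taking the partial derivative:
∂Y/∂Z = 6Z

∂Y/∂Z = 6Z > 0 (assuming positive values)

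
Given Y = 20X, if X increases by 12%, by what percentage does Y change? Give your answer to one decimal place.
12.0%

For Y = 20X:
If X → X(1 + 0.12)
Then Y → Y · (1 + 0.12)^1
     = Y · 1.1200

Percentage change = ((1 + 0.12)^1 − 1) × 100% = 12.0%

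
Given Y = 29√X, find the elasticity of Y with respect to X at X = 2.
Elasticity = 1/2

Elasticity = (dY/dX) · (X/Y)

dY/dX = 29/(2·√X)
At X = 2: dY/dX = 29·√2/4, Y = 29·√2

Elasticity = (29·√2/4) · (2 / (29·√2)) = 1/2

Interpretation: for a small percentage change in X, the percentage change in Y is approximately 0.50 times as large.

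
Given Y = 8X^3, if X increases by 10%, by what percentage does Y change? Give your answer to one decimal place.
33.1%

For Y = 8X^3:
If X → X(1 + 0.1)
Then Y → Y · (1 + 0.1)^3
     = Y · 1.3310

Percentage change = ((1 + 0.1)^3 − 1) × 100% = 33.1%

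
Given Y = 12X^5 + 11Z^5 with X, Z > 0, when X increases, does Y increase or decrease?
Y increases

Taking the partial derivative:
∂Y/∂X = 60X^4

∂Y/∂X = 60X^4 > 0 (assuming positive values)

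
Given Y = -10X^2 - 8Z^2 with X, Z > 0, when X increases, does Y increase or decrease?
Y decreases

Taking the partial derivative:
∂Y/∂X = -20X

∂Y/∂X = -20X < 0 (assuming positive values)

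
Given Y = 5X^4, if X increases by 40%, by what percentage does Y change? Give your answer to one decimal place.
284.2%

For Y = 5X^4:
If X → X(1 + 0.4)
Then Y → Y · (1 + 0.4)^4
     = Y · 3.8416

Percentage change = ((1 + 0.4)^4 − 1) × 100% ≈ 284.2%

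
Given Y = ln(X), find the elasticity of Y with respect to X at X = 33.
Elasticity = 1/ln(33) ≈ 0.2860

Elasticity = (dY/dX) · (X/Y)

dY/dX = 1/X
At X = 33: dY/dX = 1/33, Y = ln(33)

Elasticity = (1/33) · (33 / (ln(33))) = 1/ln(33) ≈ 0.2860

Interpretation: for a small percentage change in X, the percentage change in Y is approximately 0.29 times as large.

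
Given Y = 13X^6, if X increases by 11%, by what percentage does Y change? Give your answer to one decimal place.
87.0%

For Y = 13X^6:
If X → X(1 + 0.11)
Then Y → Y · (1 + 0.11)^6
     ≈ Y · 1.8704

Percentage change = ((1 + 0.11)^6 − 1) × 100% ≈ 87.0%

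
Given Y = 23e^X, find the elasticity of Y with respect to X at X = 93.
Elasticity = 93

Elasticity = (dY/dX) · (X/Y)

dY/dX = 23·e^X
At X = 93: dY/dX = 23·e^93, Y = 23·e^93

Elasticity = (23·e^93) · (93 / (23·e^93)) = 93

Interpretation: for a small percentage change in X, the percentage change in Y is approximately 93.00 times as large.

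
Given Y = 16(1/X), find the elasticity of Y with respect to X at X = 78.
Elasticity = -1

Elasticity = (dY/dX) · (X/Y)

dY/dX = -16/X²
At X = 78: dY/dX = -4/1521, Y = 8/39

Elasticity = (-4/1521) · (78 / (8/39)) = -1

Interpretation: for a small percentage change in X, the percentage change in Y is approximately -1.00 times as large.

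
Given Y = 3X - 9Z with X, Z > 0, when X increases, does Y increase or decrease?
Y increases

Taking the partial derivative:
∂Y/∂X = 3

∂Y/∂X = 3 > 0 (assuming positive values)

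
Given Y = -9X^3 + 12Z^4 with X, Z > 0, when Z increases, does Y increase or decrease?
Y increases

Taking the partial derivative:
∂Y/∂Z = 48Z^3

∂Y/∂Z = 48Z^3 > 0 (assuming positive values)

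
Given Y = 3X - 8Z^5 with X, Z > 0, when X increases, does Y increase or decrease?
Y increases

Taking the partial derivative:
∂Y/∂X = 3

∂Y/∂X = 3 > 0 (assuming positive values)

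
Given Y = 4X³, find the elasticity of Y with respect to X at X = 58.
Elasticity = 3

Elasticity = (dY/dX) · (X/Y)

dY/dX = 12·X²
At X = 58: dY/dX = 40368, Y = 780448

Elasticity = 40368 · (58 / 780448) = 3

Interpretation: for a small percentage change in X, the percentage change in Y is approximately 3.00 times as large.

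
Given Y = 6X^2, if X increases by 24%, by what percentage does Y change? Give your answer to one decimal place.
53.8%

For Y = 6X^2:
If X → X(1 + 0.24)
Then Y → Y · (1 + 0.24)^2
     = Y · 1.5376

Percentage change = ((1 + 0.24)^2 − 1) × 100% ≈ 53.8%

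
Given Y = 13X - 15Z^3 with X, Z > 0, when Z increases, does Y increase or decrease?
Y decreases

Taking the partial derivative:
∂Y/∂Z = -45Z^2

∂Y/∂Z = -45Z^2 < 0 (assuming positive values)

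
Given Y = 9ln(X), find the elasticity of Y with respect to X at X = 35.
Elasticity = 1/ln(35) ≈ 0.2813

Elasticity = (dY/dX) · (X/Y)

dY/dX = 9/X
At X = 35: dY/dX = 9/35, Y = 9·ln(35)

Elasticity = (9/35) · (35 / (9·ln(35))) = 1/ln(35) ≈ 0.2813

Interpretation: for a small percentage change in X, the percentage change in Y is approximately 0.28 times as large.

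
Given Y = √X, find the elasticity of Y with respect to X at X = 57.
Elasticity = 1/2

Elasticity = (dY/dX) · (X/Y)

dY/dX = 1/(2·√X)
At X = 57: dY/dX = √57/114, Y = √57

Elasticity = (√57/114) · (57 / (√57)) = 1/2

Interpretation: for a small percentage change in X, the percentage change in Y is approximately 0.50 times as large.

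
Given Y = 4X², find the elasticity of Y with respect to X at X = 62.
Elasticity = 2

Elasticity = (dY/dX) · (X/Y)

dY/dX = 8·X
At X = 62: dY/dX = 496, Y = 15376

Elasticity = 496 · (62 / 15376) = 2

Interpretation: for a small percentage change in X, the percentage change in Y is approximately 2.00 times as large.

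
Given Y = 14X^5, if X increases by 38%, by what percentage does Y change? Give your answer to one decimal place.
400.5%

For Y = 14X^5:
If X → X(1 + 0.38)
Then Y → Y · (1 + 0.38)^5
     ≈ Y · 5.0049

Percentage change = ((1 + 0.38)^5 − 1) × 100% ≈ 400.5%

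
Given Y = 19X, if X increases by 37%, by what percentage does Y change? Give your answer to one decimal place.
37.0%

For Y = 19X:
If X → X(1 + 0.37)
Then Y → Y · (1 + 0.37)^1
     = Y · 1.3700

Percentage change = ((1 + 0.37)^1 − 1) × 100% = 37.0%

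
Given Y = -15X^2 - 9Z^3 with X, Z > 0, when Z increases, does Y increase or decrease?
Y decreases

Taking the partial derivative:
∂Y/∂Z = -27Z^2

∂Y/∂Z = -27Z^2 < 0 (assuming positive values)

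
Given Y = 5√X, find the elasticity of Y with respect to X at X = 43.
Elasticity = 1/2

Elasticity = (dY/dX) · (X/Y)

dY/dX = 5/(2·√X)
At X = 43: dY/dX = 5·√43/86, Y = 5·√43

Elasticity = (5·√43/86) · (43 / (5·√43)) = 1/2

Interpretation: for a small percentage change in X, the percentage change in Y is approximately 0.50 times as large.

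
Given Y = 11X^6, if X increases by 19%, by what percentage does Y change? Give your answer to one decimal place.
184.0%

For Y = 11X^6:
If X → X(1 + 0.19)
Then Y → Y · (1 + 0.19)^6
     ≈ Y · 2.8398

Percentage change = ((1 + 0.19)^6 − 1) × 100% ≈ 184.0%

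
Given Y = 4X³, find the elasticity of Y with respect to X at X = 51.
Elasticity = 3

Elasticity = (dY/dX) · (X/Y)

dY/dX = 12·X²
At X = 51: dY/dX = 31212, Y = 530604

Elasticity = 31212 · (51 / 530604) = 3

Interpretation: for a small percentage change in X, the percentage change in Y is approximately 3.00 times as large.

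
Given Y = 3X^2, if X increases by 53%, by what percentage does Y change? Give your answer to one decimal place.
134.1%

For Y = 3X^2:
If X → X(1 + 0.53)
Then Y → Y · (1 + 0.53)^2
     = Y · 2.3409

Percentage change = ((1 + 0.53)^2 − 1) × 100% ≈ 134.1%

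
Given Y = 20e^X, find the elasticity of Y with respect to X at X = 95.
Elasticity = 95

Elasticity = (dY/dX) · (X/Y)

dY/dX = 20·e^X
At X = 95: dY/dX = 20·e^95, Y = 20·e^95

Elasticity = (20·e^95) · (95 / (20·e^95)) = 95

Interpretation: for a small percentage change in X, the percentage change in Y is approximately 95.00 times as large.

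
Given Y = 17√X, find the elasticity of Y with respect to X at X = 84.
Elasticity = 1/2

Elasticity = (dY/dX) · (X/Y)

dY/dX = 17/(2·√X)
At X = 84: dY/dX = 17·√21/84, Y = 34·√21

Elasticity = (17·√21/84) · (84 / (34·√21)) = 1/2

Interpretation: for a small percentage change in X, the percentage change in Y is approximately 0.50 times as large.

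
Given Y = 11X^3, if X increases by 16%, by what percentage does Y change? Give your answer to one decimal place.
56.1%

For Y = 11X^3:
If X → X(1 + 0.16)
Then Y → Y · (1 + 0.16)^3
     ≈ Y · 1.5609

Percentage change = ((1 + 0.16)^3 − 1) × 100% ≈ 56.1%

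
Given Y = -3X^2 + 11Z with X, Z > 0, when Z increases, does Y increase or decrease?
Y increases

Taking the partial derivative:
∂Y/∂Z = 11

∂Y/∂Z = 11 > 0 (assuming positive values)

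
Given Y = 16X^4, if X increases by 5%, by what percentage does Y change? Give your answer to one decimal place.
21.6%

For Y = 16X^4:
If X → X(1 + 0.05)
Then Y → Y · (1 + 0.05)^4
     ≈ Y · 1.2155

Percentage change = ((1 + 0.05)^4 − 1) × 100% ≈ 21.6%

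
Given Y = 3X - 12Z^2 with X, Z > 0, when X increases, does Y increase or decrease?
Y increases

Taking the partial derivative:
∂Y/∂X = 3

∂Y/∂X = 3 > 0 (assuming positive values)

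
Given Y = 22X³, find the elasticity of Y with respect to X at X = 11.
Elasticity = 3

Elasticity = (dY/dX) · (X/Y)

dY/dX = 66·X²
At X = 11: dY/dX = 7986, Y = 29282

Elasticity = 7986 · (11 / 29282) = 3

Interpretation: for a small percentage change in X, the percentage change in Y is approximately 3.00 times as large.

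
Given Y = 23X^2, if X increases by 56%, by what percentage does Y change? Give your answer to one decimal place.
143.4%

For Y = 23X^2:
If X → X(1 + 0.56)
Then Y → Y · (1 + 0.56)^2
     = Y · 2.4336

Percentage change = ((1 + 0.56)^2 − 1) × 100% ≈ 143.4%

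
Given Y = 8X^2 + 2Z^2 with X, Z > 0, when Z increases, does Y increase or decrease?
Y increases

Taking the partial derivative:
∂Y/∂Z = 4Z

∂Y/∂Z = 4Z > 0 (assuming positive values)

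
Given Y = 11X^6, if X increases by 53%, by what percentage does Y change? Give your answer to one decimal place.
1182.8%

For Y = 11X^6:
If X → X(1 + 0.53)
Then Y → Y · (1 + 0.53)^6
     ≈ Y · 12.8277

Percentage change = ((1 + 0.53)^6 − 1) × 100% ≈ 1182.8%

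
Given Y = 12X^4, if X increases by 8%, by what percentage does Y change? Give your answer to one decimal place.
36.0%

For Y = 12X^4:
If X → X(1 + 0.08)
Then Y → Y · (1 + 0.08)^4
     ≈ Y · 1.3605

Percentage change = ((1 + 0.08)^4 − 1) × 100% ≈ 36.0%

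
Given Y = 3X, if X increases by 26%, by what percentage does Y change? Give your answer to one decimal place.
26.0%

For Y = 3X:
If X → X(1 + 0.26)
Then Y → Y · (1 + 0.26)^1
     = Y · 1.2600

Percentage change = ((1 + 0.26)^1 − 1) × 100% = 26.0%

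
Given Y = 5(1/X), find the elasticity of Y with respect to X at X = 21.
Elasticity = -1

Elasticity = (dY/dX) · (X/Y)

dY/dX = -5/X²
At X = 21: dY/dX = -5/441, Y = 5/21

Elasticity = (-5/441) · (21 / (5/21)) = -1

Interpretation: for a small percentage change in X, the percentage change in Y is approximately -1.00 times as large.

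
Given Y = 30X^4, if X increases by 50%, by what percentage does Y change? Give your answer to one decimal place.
406.3%

For Y = 30X^4:
If X → X(1 + 0.5)
Then Y → Y · (1 + 0.5)^4
     = Y · 5.0625

Percentage change = ((1 + 0.5)^4 − 1) × 100% ≈ 406.3%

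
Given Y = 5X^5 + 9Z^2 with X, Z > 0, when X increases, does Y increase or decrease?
Y increases

Taking the partial derivative:
∂Y/∂X = 25X^4

∂Y/∂X = 25X^4 > 0 (assuming positive values)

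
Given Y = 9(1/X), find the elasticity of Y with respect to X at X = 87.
Elasticity = -1

Elasticity = (dY/dX) · (X/Y)

dY/dX = -9/X²
At X = 87: dY/dX = -1/841, Y = 3/29

Elasticity = (-1/841) · (87 / (3/29)) = -1

Interpretation: for a small percentage change in X, the percentage change in Y is approximately -1.00 times as large.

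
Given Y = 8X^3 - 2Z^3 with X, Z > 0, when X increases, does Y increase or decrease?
Y increases

Taking the partial derivative:
∂Y/∂X = 24X^2

∂Y/∂X = 24X^2 > 0 (assuming positive values)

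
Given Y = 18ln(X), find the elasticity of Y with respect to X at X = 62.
Elasticity = 1/ln(62) ≈ 0.2423

Elasticity = (dY/dX) · (X/Y)

dY/dX = 18/X
At X = 62: dY/dX = 9/31, Y = 18·ln(62)

Elasticity = (9/31) · (62 / (18·ln(62))) = 1/ln(62) ≈ 0.2423

Interpretation: for a small percentage change in X, the percentage change in Y is approximately 0.24 times as large.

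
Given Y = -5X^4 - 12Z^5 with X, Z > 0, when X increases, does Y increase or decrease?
Y decreases

Taking the partial derivative:
∂Y/∂X = -20X^3

∂Y/∂X = -20X^3 < 0 (assuming positive values)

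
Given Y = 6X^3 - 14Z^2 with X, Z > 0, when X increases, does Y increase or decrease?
Y increases

Taking the partial derivative:
∂Y/∂X = 18X^2

∂Y/∂X = 18X^2 > 0 (assuming positive values)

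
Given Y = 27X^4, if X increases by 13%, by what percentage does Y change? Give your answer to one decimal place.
63.0%

For Y = 27X^4:
If X → X(1 + 0.13)
Then Y → Y · (1 + 0.13)^4
     ≈ Y · 1.6305

Percentage change = ((1 + 0.13)^4 − 1) × 100% ≈ 63.0%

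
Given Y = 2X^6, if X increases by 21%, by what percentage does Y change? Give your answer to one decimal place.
213.8%

For Y = 2X^6:
If X → X(1 + 0.21)
Then Y → Y · (1 + 0.21)^6
     ≈ Y · 3.1384

Percentage change = ((1 + 0.21)^6 − 1) × 100% ≈ 213.8%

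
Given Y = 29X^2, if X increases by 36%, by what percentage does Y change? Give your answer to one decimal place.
85.0%

For Y = 29X^2:
If X → X(1 + 0.36)
Then Y → Y · (1 + 0.36)^2
     = Y · 1.8496

Percentage change = ((1 + 0.36)^2 − 1) × 100% ≈ 85.0%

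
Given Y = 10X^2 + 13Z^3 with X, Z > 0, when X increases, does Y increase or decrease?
Y increases

Taking the partial derivative:
∂Y/∂X = 20X

∂Y/∂X = 20X > 0 (assuming positive values)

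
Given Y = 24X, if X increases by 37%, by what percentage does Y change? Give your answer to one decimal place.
37.0%

For Y = 24X:
If X → X(1 + 0.37)
Then Y → Y · (1 + 0.37)^1
     = Y · 1.3700

Percentage change = ((1 + 0.37)^1 − 1) × 100% = 37.0%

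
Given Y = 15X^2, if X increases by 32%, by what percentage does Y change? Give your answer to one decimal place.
74.2%

For Y = 15X^2:
If X → X(1 + 0.32)
Then Y → Y · (1 + 0.32)^2
     = Y · 1.7424

Percentage change = ((1 + 0.32)^2 − 1) × 100% ≈ 74.2%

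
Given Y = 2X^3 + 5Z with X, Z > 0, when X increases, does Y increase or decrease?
Y increases

Taking the partial derivative:
∂Y/∂X = 6X^2

∂Y/∂X = 6X^2 > 0 (assuming positive values)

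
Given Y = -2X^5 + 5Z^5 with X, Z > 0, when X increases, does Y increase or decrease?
Y decreases

Taking the partial derivative:
∂Y/∂X = -10X^4

∂Y/∂X = -10X^4 < 0 (assuming positive values)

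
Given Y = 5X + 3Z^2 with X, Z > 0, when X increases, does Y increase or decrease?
Y increases

Taking the partial derivative:
∂Y/∂X = 5

∂Y/∂X = 5 > 0 (assuming positive values)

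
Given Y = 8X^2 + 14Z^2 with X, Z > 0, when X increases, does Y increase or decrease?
Y increases

Taking the partial derivative:
∂Y/∂X = 16X

∂Y/∂X = 16X > 0 (assuming positive values)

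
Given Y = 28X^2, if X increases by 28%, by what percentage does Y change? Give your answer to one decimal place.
63.8%

For Y = 28X^2:
If X → X(1 + 0.28)
Then Y → Y · (1 + 0.28)^2
     = Y · 1.6384

Percentage change = ((1 + 0.28)^2 − 1) × 100% ≈ 63.8%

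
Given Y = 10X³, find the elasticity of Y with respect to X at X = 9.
Elasticity = 3

Elasticity = (dY/dX) · (X/Y)

dY/dX = 30·X²
At X = 9: dY/dX = 2430, Y = 7290

Elasticity = 2430 · (9 / 7290) = 3

Interpretation: for a small percentage change in X, the percentage change in Y is approximately 3.00 times as large.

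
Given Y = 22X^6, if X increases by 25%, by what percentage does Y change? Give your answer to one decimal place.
281.5%

For Y = 22X^6:
If X → X(1 + 0.25)
Then Y → Y · (1 + 0.25)^6
     ≈ Y · 3.8147

Percentage change = ((1 + 0.25)^6 − 1) × 100% ≈ 281.5%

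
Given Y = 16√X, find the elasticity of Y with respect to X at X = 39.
Elasticity = 1/2

Elasticity = (dY/dX) · (X/Y)

dY/dX = 8/√X
At X = 39: dY/dX = 8·√39/39, Y = 16·√39

Elasticity = (8·√39/39) · (39 / (16·√39)) = 1/2

Interpretation: for a small percentage change in X, the percentage change in Y is approximately 0.50 times as large.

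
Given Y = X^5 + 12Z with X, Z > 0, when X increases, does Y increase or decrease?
Y increases

Taking the partial derivative:
∂Y/∂X = 5X^4

∂Y/∂X = 5X^4 > 0 (assuming positive values)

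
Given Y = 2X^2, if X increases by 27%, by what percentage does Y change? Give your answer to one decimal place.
61.3%

For Y = 2X^2:
If X → X(1 + 0.27)
Then Y → Y · (1 + 0.27)^2
     = Y · 1.6129

Percentage change = ((1 + 0.27)^2 − 1) × 100% ≈ 61.3%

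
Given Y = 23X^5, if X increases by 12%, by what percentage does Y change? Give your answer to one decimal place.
76.2%

For Y = 23X^5:
If X → X(1 + 0.12)
Then Y → Y · (1 + 0.12)^5
     ≈ Y · 1.7623

Percentage change = ((1 + 0.12)^5 − 1) × 100% ≈ 76.2%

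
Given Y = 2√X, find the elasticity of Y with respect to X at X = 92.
Elasticity = 1/2

Elasticity = (dY/dX) · (X/Y)

dY/dX = 1/√X
At X = 92: dY/dX = √23/46, Y = 4·√23

Elasticity = (√23/46) · (92 / (4·√23)) = 1/2

Interpretation: for a small percentage change in X, the percentage change in Y is approximately 0.50 times as large.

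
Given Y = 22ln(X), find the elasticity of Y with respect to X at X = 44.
Elasticity = 1/ln(44) ≈ 0.2643

Elasticity = (dY/dX) · (X/Y)

dY/dX = 22/X
At X = 44: dY/dX = 1/2, Y = 22·ln(44)

Elasticity = (1/2) · (44 / (22·ln(44))) = 1/ln(44) ≈ 0.2643

Interpretation: for a small percentage change in X, the percentage change in Y is approximately 0.26 times as large.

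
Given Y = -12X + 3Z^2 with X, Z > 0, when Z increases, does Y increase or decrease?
Y increases

Taking the partial derivative:
∂Y/∂Z = 6Z

∂Y/∂Z = 6Z > 0 (assuming positive values)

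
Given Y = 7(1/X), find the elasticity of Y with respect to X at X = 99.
Elasticity = -1

Elasticity = (dY/dX) · (X/Y)

dY/dX = -7/X²
At X = 99: dY/dX = -7/9801, Y = 7/99

Elasticity = (-7/9801) · (99 / (7/99)) = -1

Interpretation: for a small percentage change in X, the percentage change in Y is approximately -1.00 times as large.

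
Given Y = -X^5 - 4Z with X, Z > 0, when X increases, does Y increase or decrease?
Y decreases

Taking the partial derivative:
∂Y/∂X = -5X^4

∂Y/∂X = -5X^4 < 0 (assuming positive values)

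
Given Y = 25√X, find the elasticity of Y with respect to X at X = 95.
Elasticity = 1/2

Elasticity = (dY/dX) · (X/Y)

dY/dX = 25/(2·√X)
At X = 95: dY/dX = 5·√95/38, Y = 25·√95

Elasticity = (5·√95/38) · (95 / (25·√95)) = 1/2

Interpretation: for a small percentage change in X, the percentage change in Y is approximately 0.50 times as large.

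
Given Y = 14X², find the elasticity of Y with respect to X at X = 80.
Elasticity = 2

Elasticity = (dY/dX) · (X/Y)

dY/dX = 28·X
At X = 80: dY/dX = 2240, Y = 89600

Elasticity = 2240 · (80 / 89600) = 2

Interpretation: for a small percentage change in X, the percentage change in Y is approximately 2.00 times as large.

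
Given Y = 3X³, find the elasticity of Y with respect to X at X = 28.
Elasticity = 3

Elasticity = (dY/dX) · (X/Y)

dY/dX = 9·X²
At X = 28: dY/dX = 7056, Y = 65856

Elasticity = 7056 · (28 / 65856) = 3

Interpretation: for a small percentage change in X, the percentage change in Y is approximately 3.00 times as large.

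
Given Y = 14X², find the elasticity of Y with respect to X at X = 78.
Elasticity = 2

Elasticity = (dY/dX) · (X/Y)

dY/dX = 28·X
At X = 78: dY/dX = 2184, Y = 85176

Elasticity = 2184 · (78 / 85176) = 2

Interpretation: for a small percentage change in X, the percentage change in Y is approximately 2.00 times as large.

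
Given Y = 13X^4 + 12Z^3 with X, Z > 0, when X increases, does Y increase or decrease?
Y increases

Taking the partial derivative:
∂Y/∂X = 52X^3

∂Y/∂X = 52X^3 > 0 (assuming positive values)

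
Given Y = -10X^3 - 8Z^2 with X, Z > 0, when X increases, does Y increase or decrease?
Y decreases

Taking the partial derivative:
∂Y/∂X = -30X^2

∂Y/∂X = -30X^2 < 0 (assuming positive values)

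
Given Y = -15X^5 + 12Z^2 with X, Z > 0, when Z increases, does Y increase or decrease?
Y increases

Taking the partial derivative:
∂Y/∂Z = 24Z

∂Y/∂Z = 24Z > 0 (assuming positive values)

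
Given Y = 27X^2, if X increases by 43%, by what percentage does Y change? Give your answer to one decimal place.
104.5%

For Y = 27X^2:
If X → X(1 + 0.43)
Then Y → Y · (1 + 0.43)^2
     = Y · 2.0449

Percentage change = ((1 + 0.43)^2 − 1) × 100% ≈ 104.5%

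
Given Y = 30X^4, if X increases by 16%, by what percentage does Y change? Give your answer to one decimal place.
81.1%

For Y = 30X^4:
If X → X(1 + 0.16)
Then Y → Y · (1 + 0.16)^4
     ≈ Y · 1.8106

Percentage change = ((1 + 0.16)^4 − 1) × 100% ≈ 81.1%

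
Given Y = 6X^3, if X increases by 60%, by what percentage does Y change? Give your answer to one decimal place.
309.6%

For Y = 6X^3:
If X → X(1 + 0.6)
Then Y → Y · (1 + 0.6)^3
     = Y · 4.0960

Percentage change = ((1 + 0.6)^3 − 1) × 100% = 309.6%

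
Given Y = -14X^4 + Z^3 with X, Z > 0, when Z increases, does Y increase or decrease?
Y increases

Taking the partial derivative:
∂Y/∂Z = 3Z^2

∂Y/∂Z = 3Z^2 > 0 (assuming positive values)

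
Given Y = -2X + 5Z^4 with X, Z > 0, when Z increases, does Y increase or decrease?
Y increases

Taking the partial derivative:
∂Y/∂Z = 20Z^3

∂Y/∂Z = 20Z^3 > 0 (assuming positive values)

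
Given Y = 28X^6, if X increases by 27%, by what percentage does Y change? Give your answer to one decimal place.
319.6%

For Y = 28X^6:
If X → X(1 + 0.27)
Then Y → Y · (1 + 0.27)^6
     ≈ Y · 4.1959

Percentage change = ((1 + 0.27)^6 − 1) × 100% ≈ 319.6%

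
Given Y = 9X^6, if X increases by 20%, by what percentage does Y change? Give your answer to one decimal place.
198.6%

For Y = 9X^6:
If X → X(1 + 0.2)
Then Y → Y · (1 + 0.2)^6
     ≈ Y · 2.9860

Percentage change = ((1 + 0.2)^6 − 1) × 100% ≈ 198.6%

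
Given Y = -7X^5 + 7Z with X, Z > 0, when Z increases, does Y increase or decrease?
Y increases

Taking the partial derivative:
∂Y/∂Z = 7

∂Y/∂Z = 7 > 0 (assuming positive values)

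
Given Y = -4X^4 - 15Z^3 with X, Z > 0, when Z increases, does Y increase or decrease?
Y decreases

Taking the partial derivative:
∂Y/∂Z = -45Z^2

∂Y/∂Z = -45Z^2 < 0 (assuming positive values)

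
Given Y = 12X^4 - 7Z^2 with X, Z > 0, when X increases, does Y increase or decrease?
Y increases

Taking the partial derivative:
∂Y/∂X = 48X^3

∂Y/∂X = 48X^3 > 0 (assuming positive values)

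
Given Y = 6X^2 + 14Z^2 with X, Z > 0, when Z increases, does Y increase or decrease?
Y increases

Taking the partial derivative:
∂Y/∂Z = 28Z

∂Y/∂Z = 28Z > 0 (assuming positive values)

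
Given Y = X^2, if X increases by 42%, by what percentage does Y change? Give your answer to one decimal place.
101.6%

For Y = X^2:
If X → X(1 + 0.42)
Then Y → Y · (1 + 0.42)^2
     = Y · 2.0164

Percentage change = ((1 + 0.42)^2 − 1) × 100% ≈ 101.6%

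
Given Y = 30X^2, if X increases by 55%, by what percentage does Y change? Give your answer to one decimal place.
140.3%

For Y = 30X^2:
If X → X(1 + 0.55)
Then Y → Y · (1 + 0.55)^2
     = Y · 2.4025

Percentage change = ((1 + 0.55)^2 − 1) × 100% ≈ 140.3%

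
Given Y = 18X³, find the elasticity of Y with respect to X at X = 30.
Elasticity = 3

Elasticity = (dY/dX) · (X/Y)

dY/dX = 54·X²
At X = 30: dY/dX = 48600, Y = 486000

Elasticity = 48600 · (30 / 486000) = 3

Interpretation: for a small percentage change in X, the percentage change in Y is approximately 3.00 times as large.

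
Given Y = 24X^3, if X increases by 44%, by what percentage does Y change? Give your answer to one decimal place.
198.6%

For Y = 24X^3:
If X → X(1 + 0.44)
Then Y → Y · (1 + 0.44)^3
     ≈ Y · 2.9860

Percentage change = ((1 + 0.44)^3 − 1) × 100% ≈ 198.6%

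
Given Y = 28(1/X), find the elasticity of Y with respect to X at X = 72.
Elasticity = -1

Elasticity = (dY/dX) · (X/Y)

dY/dX = -28/X²
At X = 72: dY/dX = -7/1296, Y = 7/18

Elasticity = (-7/1296) · (72 / (7/18)) = -1

Interpretation: for a small percentage change in X, the percentage change in Y is approximately -1.00 times as large.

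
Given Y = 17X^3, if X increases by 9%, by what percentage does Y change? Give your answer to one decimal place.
29.5%

For Y = 17X^3:
If X → X(1 + 0.09)
Then Y → Y · (1 + 0.09)^3
     ≈ Y · 1.2950

Percentage change = ((1 + 0.09)^3 − 1) × 100% ≈ 29.5%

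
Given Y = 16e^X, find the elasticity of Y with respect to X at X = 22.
Elasticity = 22

Elasticity = (dY/dX) · (X/Y)

dY/dX = 16·e^X
At X = 22: dY/dX = 16·e^22, Y = 16·e^22

Elasticity = (16·e^22) · (22 / (16·e^22)) = 22

Interpretation: for a small percentage change in X, the percentage change in Y is approximately 22.00 times as large.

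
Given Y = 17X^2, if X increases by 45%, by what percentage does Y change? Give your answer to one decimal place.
110.3%

For Y = 17X^2:
If X → X(1 + 0.45)
Then Y → Y · (1 + 0.45)^2
     = Y · 2.1025

Percentage change = ((1 + 0.45)^2 − 1) × 100% ≈ 110.3%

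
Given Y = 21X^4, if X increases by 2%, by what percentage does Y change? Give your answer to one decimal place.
8.2%

For Y = 21X^4:
If X → X(1 + 0.02)
Then Y → Y · (1 + 0.02)^4
     ≈ Y · 1.0824

Percentage change = ((1 + 0.02)^4 − 1) × 100% ≈ 8.2%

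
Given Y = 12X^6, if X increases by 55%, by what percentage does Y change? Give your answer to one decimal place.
1286.7%

For Y = 12X^6:
If X → X(1 + 0.55)
Then Y → Y · (1 + 0.55)^6
     ≈ Y · 13.8672

Percentage change = ((1 + 0.55)^6 − 1) × 100% ≈ 1286.7%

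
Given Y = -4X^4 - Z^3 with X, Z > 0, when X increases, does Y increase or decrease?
Y decreases

Taking the partial derivative:
∂Y/∂X = -16X^3

∂Y/∂X = -16X^3 < 0 (assuming positive values)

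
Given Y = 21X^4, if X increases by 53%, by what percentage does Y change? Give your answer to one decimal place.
448.0%

For Y = 21X^4:
If X → X(1 + 0.53)
Then Y → Y · (1 + 0.53)^4
     ≈ Y · 5.4798

Percentage change = ((1 + 0.53)^4 − 1) × 100% ≈ 448.0%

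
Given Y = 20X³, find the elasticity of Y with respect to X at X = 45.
Elasticity = 3

Elasticity = (dY/dX) · (X/Y)

dY/dX = 60·X²
At X = 45: dY/dX = 121500, Y = 1822500

Elasticity = 121500 · (45 / 1822500) = 3

Interpretation: for a small percentage change in X, the percentage change in Y is approximately 3.00 times as large.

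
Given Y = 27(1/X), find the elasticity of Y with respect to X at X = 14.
Elasticity = -1

Elasticity = (dY/dX) · (X/Y)

dY/dX = -27/X²
At X = 14: dY/dX = -27/196, Y = 27/14

Elasticity = (-27/196) · (14 / (27/14)) = -1

Interpretation: for a small percentage change in X, the percentage change in Y is approximately -1.00 times as large.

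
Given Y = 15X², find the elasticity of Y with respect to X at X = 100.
Elasticity = 2

Elasticity = (dY/dX) · (X/Y)

dY/dX = 30·X
At X = 100: dY/dX = 3000, Y = 150000

Elasticity = 3000 · (100 / 150000) = 2

Interpretation: for a small percentage change in X, the percentage change in Y is approximately 2.00 times as large.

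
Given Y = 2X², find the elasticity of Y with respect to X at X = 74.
Elasticity = 2

Elasticity = (dY/dX) · (X/Y)

dY/dX = 4·X
At X = 74: dY/dX = 296, Y = 10952

Elasticity = 296 · (74 / 10952) = 2

Interpretation: for a small percentage change in X, the percentage change in Y is approximately 2.00 times as large.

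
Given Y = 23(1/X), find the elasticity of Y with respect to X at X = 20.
Elasticity = -1

Elasticity = (dY/dX) · (X/Y)

dY/dX = -23/X²
At X = 20: dY/dX = -23/400, Y = 23/20

Elasticity = (-23/400) · (20 / (23/20)) = -1

Interpretation: for a small percentage change in X, the percentage change in Y is approximately -1.00 times as large.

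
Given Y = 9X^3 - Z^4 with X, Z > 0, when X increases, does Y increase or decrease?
Y increases

Taking the partial derivative:
∂Y/∂X = 27X^2

∂Y/∂X = 27X^2 > 0 (assuming positive values)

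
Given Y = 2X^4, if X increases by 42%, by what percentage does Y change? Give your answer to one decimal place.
306.6%

For Y = 2X^4:
If X → X(1 + 0.42)
Then Y → Y · (1 + 0.42)^4
     ≈ Y · 4.0659

Percentage change = ((1 + 0.42)^4 − 1) × 100% ≈ 306.6%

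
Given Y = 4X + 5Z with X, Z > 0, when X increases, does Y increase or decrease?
Y increases

Taking the partial derivative:
∂Y/∂X = 4

∂Y/∂X = 4 > 0 (assuming positive values)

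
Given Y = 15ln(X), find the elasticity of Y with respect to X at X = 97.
Elasticity = 1/ln(97) ≈ 0.2186

Elasticity = (dY/dX) · (X/Y)

dY/dX = 15/X
At X = 97: dY/dX = 15/97, Y = 15·ln(97)

Elasticity = (15/97) · (97 / (15·ln(97))) = 1/ln(97) ≈ 0.2186

Interpretation: for a small percentage change in X, the percentage change in Y is approximately 0.22 times as large.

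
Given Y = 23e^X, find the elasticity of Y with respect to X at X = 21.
Elasticity = 21

Elasticity = (dY/dX) · (X/Y)

dY/dX = 23·e^X
At X = 21: dY/dX = 23·e^21, Y = 23·e^21

Elasticity = (23·e^21) · (21 / (23·e^21)) = 21

Interpretation: for a small percentage change in X, the percentage change in Y is approximately 21.00 times as large.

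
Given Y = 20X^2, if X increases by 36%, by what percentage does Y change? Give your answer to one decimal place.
85.0%

For Y = 20X^2:
If X → X(1 + 0.36)
Then Y → Y · (1 + 0.36)^2
     = Y · 1.8496

Percentage change = ((1 + 0.36)^2 − 1) × 100% ≈ 85.0%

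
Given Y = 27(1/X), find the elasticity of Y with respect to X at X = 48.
Elasticity = -1

Elasticity = (dY/dX) · (X/Y)

dY/dX = -27/X²
At X = 48: dY/dX = -3/256, Y = 9/16

Elasticity = (-3/256) · (48 / (9/16)) = -1

Interpretation: for a small percentage change in X, the percentage change in Y is approximately -1.00 times as large.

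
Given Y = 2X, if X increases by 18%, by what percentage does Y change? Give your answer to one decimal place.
18.0%

For Y = 2X:
If X → X(1 + 0.18)
Then Y → Y · (1 + 0.18)^1
     = Y · 1.1800

Percentage change = ((1 + 0.18)^1 − 1) × 100% = 18.0%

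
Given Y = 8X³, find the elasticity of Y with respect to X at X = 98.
Elasticity = 3

Elasticity = (dY/dX) · (X/Y)

dY/dX = 24·X²
At X = 98: dY/dX = 230496, Y = 7529536

Elasticity = 230496 · (98 / 7529536) = 3

Interpretation: for a small percentage change in X, the percentage change in Y is approximately 3.00 times as large.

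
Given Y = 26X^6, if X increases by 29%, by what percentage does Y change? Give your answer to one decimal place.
360.8%

For Y = 26X^6:
If X → X(1 + 0.29)
Then Y → Y · (1 + 0.29)^6
     ≈ Y · 4.6083

Percentage change = ((1 + 0.29)^6 − 1) × 100% ≈ 360.8%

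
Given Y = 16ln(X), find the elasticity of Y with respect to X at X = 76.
Elasticity = 1/ln(76) ≈ 0.2309

Elasticity = (dY/dX) · (X/Y)

dY/dX = 16/X
At X = 76: dY/dX = 4/19, Y = 16·ln(76)

Elasticity = (4/19) · (76 / (16·ln(76))) = 1/ln(76) ≈ 0.2309

Interpretation: for a small percentage change in X, the percentage change in Y is approximately 0.23 times as large.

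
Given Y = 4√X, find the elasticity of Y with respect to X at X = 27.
Elasticity = 1/2

Elasticity = (dY/dX) · (X/Y)

dY/dX = 2/√X
At X = 27: dY/dX = 2·√3/9, Y = 12·√3

Elasticity = (2·√3/9) · (27 / (12·√3)) = 1/2

Interpretation: for a small percentage change in X, the percentage change in Y is approximately 0.50 times as large.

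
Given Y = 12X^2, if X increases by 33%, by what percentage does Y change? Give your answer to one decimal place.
76.9%

For Y = 12X^2:
If X → X(1 + 0.33)
Then Y → Y · (1 + 0.33)^2
     = Y · 1.7689

Percentage change = ((1 + 0.33)^2 − 1) × 100% ≈ 76.9%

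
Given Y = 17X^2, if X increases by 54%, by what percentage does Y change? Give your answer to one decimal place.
137.2%

For Y = 17X^2:
If X → X(1 + 0.54)
Then Y → Y · (1 + 0.54)^2
     = Y · 2.3716

Percentage change = ((1 + 0.54)^2 − 1) × 100% ≈ 137.2%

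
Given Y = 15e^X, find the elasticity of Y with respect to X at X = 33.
Elasticity = 33

Elasticity = (dY/dX) · (X/Y)

dY/dX = 15·e^X
At X = 33: dY/dX = 15·e^33, Y = 15·e^33

Elasticity = (15·e^33) · (33 / (15·e^33)) = 33

Interpretation: for a small percentage change in X, the percentage change in Y is approximately 33.00 times as large.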